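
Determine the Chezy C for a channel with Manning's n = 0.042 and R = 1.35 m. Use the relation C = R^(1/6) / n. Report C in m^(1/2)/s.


The Chezy coefficient relates to Manning's n through C = R^(1/6) / n.
R^(1/6) = 1.35^(1/6) = 1.051289.
C = 1.051289 / 0.042 = 25.03 m^(1/2)/s.

25.03


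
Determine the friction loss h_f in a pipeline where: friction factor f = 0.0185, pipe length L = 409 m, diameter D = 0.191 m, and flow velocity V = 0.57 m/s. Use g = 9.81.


Darcy-Weisbach equation: h_f = f * (L/D) * V^2/(2g).
f * L/D = 0.0185 * 409/0.191 = 39.6152.
V^2/(2g) = 0.57^2 / (2*9.81) = 0.3249 / 19.62 = 0.0166 m.
h_f = 39.6152 * 0.0166 = 0.656 m.

0.656


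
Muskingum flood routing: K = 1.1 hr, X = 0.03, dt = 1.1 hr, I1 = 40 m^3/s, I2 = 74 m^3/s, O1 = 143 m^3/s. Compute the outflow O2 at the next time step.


Muskingum coefficients:
denom = 2*K*(1-X) + dt = 2*1.1*(1-0.03) + 1.1 = 3.234.
C0 = (dt - 2*K*X)/denom = (1.1 - 2*1.1*0.03)/3.234 = 0.3197.
C1 = (dt + 2*K*X)/denom = (1.1 + 2*1.1*0.03)/3.234 = 0.3605.
C2 = (2*K*(1-X) - dt)/denom = 0.3197.
O2 = C0*I2 + C1*I1 + C2*O1
   = 0.3197*74 + 0.3605*40 + 0.3197*143
   = 83.8 m^3/s.

83.8


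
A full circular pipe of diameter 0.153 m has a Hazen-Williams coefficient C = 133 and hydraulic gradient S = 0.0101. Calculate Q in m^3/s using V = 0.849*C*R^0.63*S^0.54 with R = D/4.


For a full circular pipe, R = D/4 = 0.153/4 = 0.0382 m.
V = 0.849 * 133 * 0.0382^0.63 * 0.0101^0.54
  = 0.849 * 133 * 0.127955 * 0.083625
  = 1.2082 m/s.
Pipe area A = pi*D^2/4 = pi*0.153^2/4 = 0.0184 m^2.
Q = A * V = 0.0184 * 1.2082 = 0.0222 m^3/s.

0.0222


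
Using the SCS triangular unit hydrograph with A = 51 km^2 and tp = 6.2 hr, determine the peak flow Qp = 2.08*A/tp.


SCS formula: Qp = 2.08 * A / tp.
Qp = 2.08 * 51 / 6.2
   = 106.08 / 6.2
   = 17.11 m^3/s per cm.

17.11


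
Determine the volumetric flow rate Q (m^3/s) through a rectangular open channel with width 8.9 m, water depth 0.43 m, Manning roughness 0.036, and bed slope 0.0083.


For a rectangular channel, the cross-sectional area A = b * y = 8.9 * 0.43 = 3.83 m^2.
The wetted perimeter P = b + 2y = 8.9 + 2*0.43 = 9.76 m.
Hydraulic radius R = A/P = 3.83/9.76 = 0.3921 m.
Velocity V = (1/n)*R^(2/3)*S^(1/2) = (1/0.036)*0.3921^(2/3)*0.0083^(1/2) = 1.3557 m/s.
Discharge Q = A * V = 3.83 * 1.3557 = 5.188 m^3/s.

5.188


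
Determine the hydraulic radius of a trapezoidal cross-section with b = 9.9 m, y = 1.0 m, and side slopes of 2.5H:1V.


For a trapezoidal section with side slope z:
A = (b + z*y)*y = (9.9 + 2.5*1.0)*1.0 = 12.4 m^2.
P = b + 2*y*sqrt(1 + z^2) = 9.9 + 2*1.0*sqrt(1 + 2.5^2) = 15.285 m.
R = A/P = 12.4 / 15.285 = 0.8112 m.

0.8112


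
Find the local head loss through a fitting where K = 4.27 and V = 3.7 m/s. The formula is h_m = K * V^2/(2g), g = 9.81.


Minor loss formula: h_m = K * V^2/(2g).
V^2 = 3.7^2 = 13.69.
V^2/(2g) = 13.69 / 19.62 = 0.6978 m.
h_m = 4.27 * 0.6978 = 2.9794 m.

2.9794


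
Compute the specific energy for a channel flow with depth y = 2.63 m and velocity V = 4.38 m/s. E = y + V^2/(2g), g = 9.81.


Specific energy E = y + V^2/(2g).
Velocity head = V^2/(2g) = 4.38^2 / (2*9.81) = 19.1844 / 19.62 = 0.9778 m.
E = 2.63 + 0.9778 = 3.6078 m.

3.6078


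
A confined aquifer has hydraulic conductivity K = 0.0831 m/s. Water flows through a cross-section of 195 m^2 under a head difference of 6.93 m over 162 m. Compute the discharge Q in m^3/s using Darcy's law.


Darcy's law: Q = K * A * i, where i = dh/L.
Hydraulic gradient i = 6.93 / 162 = 0.042778.
Q = 0.0831 * 195 * 0.042778
  = 0.6932 m^3/s.

0.6932


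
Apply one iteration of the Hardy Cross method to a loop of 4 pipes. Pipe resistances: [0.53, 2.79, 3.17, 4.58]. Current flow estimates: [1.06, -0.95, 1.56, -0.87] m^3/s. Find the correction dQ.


Numerator terms (r*Q*|Q|): 0.53*1.06*|1.06| = 0.5955; 2.79*-0.95*|-0.95| = -2.518; 3.17*1.56*|1.56| = 7.7145; 4.58*-0.87*|-0.87| = -3.4666.
Sum of numerator = 2.3254.
Denominator terms (r*|Q|): 0.53*|1.06| = 0.5618; 2.79*|-0.95| = 2.6505; 3.17*|1.56| = 4.9452; 4.58*|-0.87| = 3.9846.
2 * sum of denominator = 2 * 12.1421 = 24.2842.
dQ = -2.3254 / 24.2842 = -0.0958 m^3/s.

-0.0958


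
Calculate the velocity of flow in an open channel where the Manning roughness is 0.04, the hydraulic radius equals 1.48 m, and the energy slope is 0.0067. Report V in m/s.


Manning's equation gives V = (1/n) * R^(2/3) * S^(1/2).
First, compute R^(2/3) = 1.48^(2/3) = 1.2987.
Next, S^(1/2) = 0.0067^(1/2) = 0.081854.
Then 1/n = 1/0.04 = 25.0.
V = 25.0 * 1.2987 * 0.081854 = 2.6576 m/s.

2.6576


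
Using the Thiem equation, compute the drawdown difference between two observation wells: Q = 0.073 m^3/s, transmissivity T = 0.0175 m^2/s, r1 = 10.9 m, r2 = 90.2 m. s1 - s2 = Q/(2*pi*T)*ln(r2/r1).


Thiem equation: s1 - s2 = Q/(2*pi*T) * ln(r2/r1).
ln(r2/r1) = ln(90.2/10.9) = 2.1133.
Q/(2*pi*T) = 0.073 / (2*pi*0.0175) = 0.073 / 0.11 = 0.6639.
s1 - s2 = 0.6639 * 2.1133 = 1.403 m.

1.403


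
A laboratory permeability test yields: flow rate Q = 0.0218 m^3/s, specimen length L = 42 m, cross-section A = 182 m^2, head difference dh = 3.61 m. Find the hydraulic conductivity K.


From K = Q*L / (A*dh):
Numerator: Q*L = 0.0218 * 42 = 0.9156.
Denominator: A*dh = 182 * 3.61 = 657.02.
K = 0.9156 / 657.02 = 0.001394 m/s.

0.001394


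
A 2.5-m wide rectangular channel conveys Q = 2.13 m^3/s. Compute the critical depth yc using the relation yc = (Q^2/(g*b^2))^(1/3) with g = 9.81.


Using yc = (Q^2 / (g * b^2))^(1/3):
Q^2 = 2.13^2 = 4.54.
g * b^2 = 9.81 * 2.5^2 = 9.81 * 6.25 = 61.31.
Q^2 / (g*b^2) = 4.54 / 61.31 = 0.074.
yc = 0.074^(1/3) = 0.4198 m.

0.4198


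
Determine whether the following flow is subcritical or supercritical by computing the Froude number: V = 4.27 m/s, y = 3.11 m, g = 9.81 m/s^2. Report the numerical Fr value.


The Froude number is defined as Fr = V / sqrt(g*y).
g*y = 9.81 * 3.11 = 30.5091.
sqrt(g*y) = sqrt(30.5091) = 5.5235.
Fr = 4.27 / 5.5235 = 0.7731.
Since Fr < 1, the flow is subcritical.

0.7731


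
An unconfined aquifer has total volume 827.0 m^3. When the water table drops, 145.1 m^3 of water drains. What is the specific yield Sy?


Specific yield Sy = Volume drained / Total volume.
Sy = 145.1 / 827.0
   = 0.1755.

0.1755


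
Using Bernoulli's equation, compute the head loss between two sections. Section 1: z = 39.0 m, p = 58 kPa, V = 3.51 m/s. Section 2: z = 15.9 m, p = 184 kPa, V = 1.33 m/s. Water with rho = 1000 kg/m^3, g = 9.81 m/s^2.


Total head at each section: H = z + p/(rho*g) + V^2/(2g).
H1 = 39.0 + 58*1000/(1000*9.81) + 3.51^2/(2*9.81)
   = 39.0 + 5.912 + 0.6279
   = 45.54 m.
H2 = 15.9 + 184*1000/(1000*9.81) + 1.33^2/(2*9.81)
   = 15.9 + 18.756 + 0.0902
   = 34.747 m.
h_L = H1 - H2 = 45.54 - 34.747 = 10.794 m.

10.794


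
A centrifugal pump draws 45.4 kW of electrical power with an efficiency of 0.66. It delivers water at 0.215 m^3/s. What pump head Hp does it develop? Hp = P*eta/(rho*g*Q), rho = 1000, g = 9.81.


Pump head formula: Hp = P * eta / (rho * g * Q).
Numerator: P * eta = 45.4 * 1000 * 0.66 = 29964.0 W.
Denominator: rho * g * Q = 1000 * 9.81 * 0.215 = 2109.15.
Hp = 29964.0 / 2109.15 = 14.21 m.

14.21


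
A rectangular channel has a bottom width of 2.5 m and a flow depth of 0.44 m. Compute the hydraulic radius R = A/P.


For a rectangular section:
Flow area A = b * y = 2.5 * 0.44 = 1.1 m^2.
Wetted perimeter P = b + 2y = 2.5 + 2*0.44 = 3.38 m.
Hydraulic radius R = A/P = 1.1 / 3.38 = 0.3254 m.

0.3254


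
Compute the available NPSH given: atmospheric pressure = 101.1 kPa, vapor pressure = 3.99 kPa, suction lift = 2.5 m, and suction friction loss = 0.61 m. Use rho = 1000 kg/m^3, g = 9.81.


NPSHa = p_atm/(rho*g) - z_s - hf_s - p_vap/(rho*g).
p_atm/(rho*g) = 101.1*1000 / (1000*9.81) = 10.306 m.
p_vap/(rho*g) = 3.99*1000 / (1000*9.81) = 0.407 m.
NPSHa = 10.306 - 2.5 - 0.61 - 0.407
      = 6.79 m.

6.79


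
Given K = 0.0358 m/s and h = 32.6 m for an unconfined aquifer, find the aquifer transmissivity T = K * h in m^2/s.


Transmissivity is defined as T = K * h.
T = 0.0358 * 32.6
  = 1.1671 m^2/s.

1.1671


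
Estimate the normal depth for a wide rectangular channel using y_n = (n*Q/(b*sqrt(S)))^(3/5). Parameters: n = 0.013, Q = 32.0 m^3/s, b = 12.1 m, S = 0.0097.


We use the wide-channel approximation y_n = (n*Q/(b*sqrt(S)))^(3/5).
sqrt(S) = sqrt(0.0097) = 0.098489.
Numerator: n*Q = 0.013 * 32.0 = 0.416.
Denominator: b*sqrt(S) = 12.1 * 0.098489 = 1.191717.
arg = 0.3491.
y_n = 0.3491^(3/5) = 0.5318 m.

0.5318


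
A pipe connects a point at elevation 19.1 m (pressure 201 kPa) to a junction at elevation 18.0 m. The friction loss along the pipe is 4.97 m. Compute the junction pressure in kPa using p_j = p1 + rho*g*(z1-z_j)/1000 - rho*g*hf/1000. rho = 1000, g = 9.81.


Junction pressure: p_j = p1 + rho*g*(z1 - z_j)/1000 - rho*g*hf/1000.
Elevation term = 1000*9.81*(19.1 - 18.0)/1000 = 10.791 kPa.
Friction term = 1000*9.81*4.97/1000 = 48.756 kPa.
p_j = 201 + 10.791 - 48.756 = 163.04 kPa.

163.04


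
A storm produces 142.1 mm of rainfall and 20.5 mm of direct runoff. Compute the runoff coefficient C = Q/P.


The runoff coefficient C = runoff depth / rainfall depth.
C = 20.5 / 142.1
  = 0.1443.

0.1443


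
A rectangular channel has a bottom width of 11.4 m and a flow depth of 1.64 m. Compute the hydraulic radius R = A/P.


For a rectangular section:
Flow area A = b * y = 11.4 * 1.64 = 18.7 m^2.
Wetted perimeter P = b + 2y = 11.4 + 2*1.64 = 14.68 m.
Hydraulic radius R = A/P = 18.7 / 14.68 = 1.2736 m.

1.2736


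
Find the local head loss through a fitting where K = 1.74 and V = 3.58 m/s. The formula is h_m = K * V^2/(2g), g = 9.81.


Minor loss formula: h_m = K * V^2/(2g).
V^2 = 3.58^2 = 12.8164.
V^2/(2g) = 12.8164 / 19.62 = 0.6532 m.
h_m = 1.74 * 0.6532 = 1.1366 m.

1.1366


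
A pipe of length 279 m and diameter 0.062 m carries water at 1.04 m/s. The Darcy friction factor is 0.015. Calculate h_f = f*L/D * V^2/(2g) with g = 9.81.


Darcy-Weisbach equation: h_f = f * (L/D) * V^2/(2g).
f * L/D = 0.015 * 279/0.062 = 67.5.
V^2/(2g) = 1.04^2 / (2*9.81) = 1.0816 / 19.62 = 0.0551 m.
h_f = 67.5 * 0.0551 = 3.721 m.

3.721


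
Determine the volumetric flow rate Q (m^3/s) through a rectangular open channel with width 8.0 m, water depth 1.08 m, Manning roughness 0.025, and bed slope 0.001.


For a rectangular channel, the cross-sectional area A = b * y = 8.0 * 1.08 = 8.64 m^2.
The wetted perimeter P = b + 2y = 8.0 + 2*1.08 = 10.16 m.
Hydraulic radius R = A/P = 8.64/10.16 = 0.8504 m.
Velocity V = (1/n)*R^(2/3)*S^(1/2) = (1/0.025)*0.8504^(2/3)*0.001^(1/2) = 1.1354 m/s.
Discharge Q = A * V = 8.64 * 1.1354 = 9.81 m^3/s.

9.81


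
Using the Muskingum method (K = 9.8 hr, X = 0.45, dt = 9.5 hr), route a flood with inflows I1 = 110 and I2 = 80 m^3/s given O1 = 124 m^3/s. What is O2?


Muskingum coefficients:
denom = 2*K*(1-X) + dt = 2*9.8*(1-0.45) + 9.5 = 20.28.
C0 = (dt - 2*K*X)/denom = (9.5 - 2*9.8*0.45)/20.28 = 0.0335.
C1 = (dt + 2*K*X)/denom = (9.5 + 2*9.8*0.45)/20.28 = 0.9034.
C2 = (2*K*(1-X) - dt)/denom = 0.0631.
O2 = C0*I2 + C1*I1 + C2*O1
   = 0.0335*80 + 0.9034*110 + 0.0631*124
   = 109.88 m^3/s.

109.88


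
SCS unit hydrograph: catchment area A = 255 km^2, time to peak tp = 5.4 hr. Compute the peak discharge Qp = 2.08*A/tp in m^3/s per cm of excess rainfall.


SCS formula: Qp = 2.08 * A / tp.
Qp = 2.08 * 255 / 5.4
   = 530.4 / 5.4
   = 98.22 m^3/s per cm.

98.22


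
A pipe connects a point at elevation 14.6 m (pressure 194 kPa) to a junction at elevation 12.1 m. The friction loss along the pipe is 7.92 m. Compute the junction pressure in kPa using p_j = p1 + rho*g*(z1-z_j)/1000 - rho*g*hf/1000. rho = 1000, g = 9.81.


Junction pressure: p_j = p1 + rho*g*(z1 - z_j)/1000 - rho*g*hf/1000.
Elevation term = 1000*9.81*(14.6 - 12.1)/1000 = 24.525 kPa.
Friction term = 1000*9.81*7.92/1000 = 77.695 kPa.
p_j = 194 + 24.525 - 77.695 = 140.83 kPa.

140.83


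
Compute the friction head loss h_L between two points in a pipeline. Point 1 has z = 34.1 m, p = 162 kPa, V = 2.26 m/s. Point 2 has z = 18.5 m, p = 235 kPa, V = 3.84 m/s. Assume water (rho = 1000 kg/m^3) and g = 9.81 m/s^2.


Total head at each section: H = z + p/(rho*g) + V^2/(2g).
H1 = 34.1 + 162*1000/(1000*9.81) + 2.26^2/(2*9.81)
   = 34.1 + 16.514 + 0.2603
   = 50.874 m.
H2 = 18.5 + 235*1000/(1000*9.81) + 3.84^2/(2*9.81)
   = 18.5 + 23.955 + 0.7516
   = 43.207 m.
h_L = H1 - H2 = 50.874 - 43.207 = 7.667 m.

7.667


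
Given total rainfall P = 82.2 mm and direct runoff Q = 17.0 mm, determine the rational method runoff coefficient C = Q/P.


The runoff coefficient C = runoff depth / rainfall depth.
C = 17.0 / 82.2
  = 0.2068.

0.2068


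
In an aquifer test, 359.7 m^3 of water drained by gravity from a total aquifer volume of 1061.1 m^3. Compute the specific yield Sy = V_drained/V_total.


Specific yield Sy = Volume drained / Total volume.
Sy = 359.7 / 1061.1
   = 0.339.

0.339


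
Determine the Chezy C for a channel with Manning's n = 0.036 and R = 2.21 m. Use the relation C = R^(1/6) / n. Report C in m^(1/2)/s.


The Chezy coefficient relates to Manning's n through C = R^(1/6) / n.
R^(1/6) = 2.21^(1/6) = 1.141297.
C = 1.141297 / 0.036 = 31.7 m^(1/2)/s.

31.7


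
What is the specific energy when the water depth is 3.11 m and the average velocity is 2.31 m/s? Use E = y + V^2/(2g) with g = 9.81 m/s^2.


Specific energy E = y + V^2/(2g).
Velocity head = V^2/(2g) = 2.31^2 / (2*9.81) = 5.3361 / 19.62 = 0.272 m.
E = 3.11 + 0.272 = 3.382 m.

3.382


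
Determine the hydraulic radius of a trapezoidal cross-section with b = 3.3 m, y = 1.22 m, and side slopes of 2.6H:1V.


For a trapezoidal section with side slope z:
A = (b + z*y)*y = (3.3 + 2.6*1.22)*1.22 = 7.896 m^2.
P = b + 2*y*sqrt(1 + z^2) = 3.3 + 2*1.22*sqrt(1 + 2.6^2) = 10.097 m.
R = A/P = 7.896 / 10.097 = 0.782 m.

0.782


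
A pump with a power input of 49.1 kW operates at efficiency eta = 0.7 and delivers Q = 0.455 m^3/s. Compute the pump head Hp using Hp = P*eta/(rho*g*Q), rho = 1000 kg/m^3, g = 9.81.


Pump head formula: Hp = P * eta / (rho * g * Q).
Numerator: P * eta = 49.1 * 1000 * 0.7 = 34370.0 W.
Denominator: rho * g * Q = 1000 * 9.81 * 0.455 = 4463.55.
Hp = 34370.0 / 4463.55 = 7.7 m.

7.7


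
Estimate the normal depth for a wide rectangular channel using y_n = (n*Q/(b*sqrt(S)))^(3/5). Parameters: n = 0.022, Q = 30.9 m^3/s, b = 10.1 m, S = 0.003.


We use the wide-channel approximation y_n = (n*Q/(b*sqrt(S)))^(3/5).
sqrt(S) = sqrt(0.003) = 0.054772.
Numerator: n*Q = 0.022 * 30.9 = 0.6798.
Denominator: b*sqrt(S) = 10.1 * 0.054772 = 0.553197.
arg = 1.2289.
y_n = 1.2289^(3/5) = 1.1316 m.

1.1316


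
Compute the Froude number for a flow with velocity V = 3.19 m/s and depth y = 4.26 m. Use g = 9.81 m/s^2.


The Froude number is defined as Fr = V / sqrt(g*y).
g*y = 9.81 * 4.26 = 41.7906.
sqrt(g*y) = sqrt(41.7906) = 6.4646.
Fr = 3.19 / 6.4646 = 0.4935.

0.4935


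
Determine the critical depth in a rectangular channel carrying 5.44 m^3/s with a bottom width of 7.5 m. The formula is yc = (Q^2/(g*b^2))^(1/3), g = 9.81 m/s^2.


Using yc = (Q^2 / (g * b^2))^(1/3):
Q^2 = 5.44^2 = 29.59.
g * b^2 = 9.81 * 7.5^2 = 9.81 * 56.25 = 551.81.
Q^2 / (g*b^2) = 29.59 / 551.81 = 0.0536.
yc = 0.0536^(1/3) = 0.3771 m.

0.3771


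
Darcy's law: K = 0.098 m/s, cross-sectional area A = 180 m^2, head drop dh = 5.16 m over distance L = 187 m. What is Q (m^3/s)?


Darcy's law: Q = K * A * i, where i = dh/L.
Hydraulic gradient i = 5.16 / 187 = 0.027594.
Q = 0.098 * 180 * 0.027594
  = 0.4868 m^3/s.

0.4868


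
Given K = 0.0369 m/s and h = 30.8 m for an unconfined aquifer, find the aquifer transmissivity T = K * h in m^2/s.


Transmissivity is defined as T = K * h.
T = 0.0369 * 30.8
  = 1.1365 m^2/s.

1.1365


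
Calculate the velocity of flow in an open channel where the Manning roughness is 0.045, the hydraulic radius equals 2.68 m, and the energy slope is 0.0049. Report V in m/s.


Manning's equation gives V = (1/n) * R^(2/3) * S^(1/2).
First, compute R^(2/3) = 2.68^(2/3) = 1.9294.
Next, S^(1/2) = 0.0049^(1/2) = 0.07.
Then 1/n = 1/0.045 = 22.22.
V = 22.22 * 1.9294 * 0.07 = 3.0013 m/s.

3.0013


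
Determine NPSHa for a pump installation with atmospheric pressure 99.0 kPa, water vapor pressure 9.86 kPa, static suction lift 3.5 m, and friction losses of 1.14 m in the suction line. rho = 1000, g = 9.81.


NPSHa = p_atm/(rho*g) - z_s - hf_s - p_vap/(rho*g).
p_atm/(rho*g) = 99.0*1000 / (1000*9.81) = 10.092 m.
p_vap/(rho*g) = 9.86*1000 / (1000*9.81) = 1.005 m.
NPSHa = 10.092 - 3.5 - 1.14 - 1.005
      = 4.45 m.

4.45


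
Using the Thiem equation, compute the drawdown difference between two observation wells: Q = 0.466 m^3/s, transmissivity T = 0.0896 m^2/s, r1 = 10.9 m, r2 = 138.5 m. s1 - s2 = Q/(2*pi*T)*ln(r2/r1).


Thiem equation: s1 - s2 = Q/(2*pi*T) * ln(r2/r1).
ln(r2/r1) = ln(138.5/10.9) = 2.5421.
Q/(2*pi*T) = 0.466 / (2*pi*0.0896) = 0.466 / 0.563 = 0.8277.
s1 - s2 = 0.8277 * 2.5421 = 2.1042 m.

2.1042


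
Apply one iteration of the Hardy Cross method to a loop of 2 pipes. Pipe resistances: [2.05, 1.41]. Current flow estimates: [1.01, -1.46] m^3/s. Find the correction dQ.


Numerator terms (r*Q*|Q|): 2.05*1.01*|1.01| = 2.0912; 1.41*-1.46*|-1.46| = -3.0056.
Sum of numerator = -0.9144.
Denominator terms (r*|Q|): 2.05*|1.01| = 2.0705; 1.41*|-1.46| = 2.0586.
2 * sum of denominator = 2 * 4.1291 = 8.2582.
dQ = --0.9144 / 8.2582 = 0.1107 m^3/s.

0.1107


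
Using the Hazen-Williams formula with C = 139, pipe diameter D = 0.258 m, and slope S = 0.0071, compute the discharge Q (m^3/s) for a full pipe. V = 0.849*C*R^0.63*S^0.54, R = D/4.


For a full circular pipe, R = D/4 = 0.258/4 = 0.0645 m.
V = 0.849 * 139 * 0.0645^0.63 * 0.0071^0.54
  = 0.849 * 139 * 0.177837 * 0.069132
  = 1.4509 m/s.
Pipe area A = pi*D^2/4 = pi*0.258^2/4 = 0.0523 m^2.
Q = A * V = 0.0523 * 1.4509 = 0.0758 m^3/s.

0.0758


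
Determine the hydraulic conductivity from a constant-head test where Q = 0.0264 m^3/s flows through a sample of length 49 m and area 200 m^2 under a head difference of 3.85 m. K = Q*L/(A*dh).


From K = Q*L / (A*dh):
Numerator: Q*L = 0.0264 * 49 = 1.2936.
Denominator: A*dh = 200 * 3.85 = 770.0.
K = 1.2936 / 770.0 = 0.00168 m/s.

0.00168


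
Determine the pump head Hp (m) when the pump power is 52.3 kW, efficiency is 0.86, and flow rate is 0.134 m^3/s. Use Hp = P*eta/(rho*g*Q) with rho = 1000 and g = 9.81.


Pump head formula: Hp = P * eta / (rho * g * Q).
Numerator: P * eta = 52.3 * 1000 * 0.86 = 44978.0 W.
Denominator: rho * g * Q = 1000 * 9.81 * 0.134 = 1314.54.
Hp = 44978.0 / 1314.54 = 34.22 m.

34.22


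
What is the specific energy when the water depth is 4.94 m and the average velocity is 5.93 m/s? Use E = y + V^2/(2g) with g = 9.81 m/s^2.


Specific energy E = y + V^2/(2g).
Velocity head = V^2/(2g) = 5.93^2 / (2*9.81) = 35.1649 / 19.62 = 1.7923 m.
E = 4.94 + 1.7923 = 6.7323 m.

6.7323


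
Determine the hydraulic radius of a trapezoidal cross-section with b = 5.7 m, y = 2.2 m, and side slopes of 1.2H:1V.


For a trapezoidal section with side slope z:
A = (b + z*y)*y = (5.7 + 1.2*2.2)*2.2 = 18.348 m^2.
P = b + 2*y*sqrt(1 + z^2) = 5.7 + 2*2.2*sqrt(1 + 1.2^2) = 12.573 m.
R = A/P = 18.348 / 12.573 = 1.4593 m.

1.4593


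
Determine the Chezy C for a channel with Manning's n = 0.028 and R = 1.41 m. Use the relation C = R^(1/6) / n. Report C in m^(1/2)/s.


The Chezy coefficient relates to Manning's n through C = R^(1/6) / n.
R^(1/6) = 1.41^(1/6) = 1.058936.
C = 1.058936 / 0.028 = 37.82 m^(1/2)/s.

37.82


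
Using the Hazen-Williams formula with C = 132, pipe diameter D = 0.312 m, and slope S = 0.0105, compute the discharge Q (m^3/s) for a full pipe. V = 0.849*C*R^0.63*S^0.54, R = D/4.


For a full circular pipe, R = D/4 = 0.312/4 = 0.078 m.
V = 0.849 * 132 * 0.078^0.63 * 0.0105^0.54
  = 0.849 * 132 * 0.200456 * 0.085397
  = 1.9184 m/s.
Pipe area A = pi*D^2/4 = pi*0.312^2/4 = 0.0765 m^2.
Q = A * V = 0.0765 * 1.9184 = 0.1467 m^3/s.

0.1467


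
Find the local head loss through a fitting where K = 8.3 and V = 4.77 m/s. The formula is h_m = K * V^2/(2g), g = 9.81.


Minor loss formula: h_m = K * V^2/(2g).
V^2 = 4.77^2 = 22.7529.
V^2/(2g) = 22.7529 / 19.62 = 1.1597 m.
h_m = 8.3 * 1.1597 = 9.6253 m.

9.6253


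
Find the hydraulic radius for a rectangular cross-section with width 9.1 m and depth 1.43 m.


For a rectangular section:
Flow area A = b * y = 9.1 * 1.43 = 13.01 m^2.
Wetted perimeter P = b + 2y = 9.1 + 2*1.43 = 11.96 m.
Hydraulic radius R = A/P = 13.01 / 11.96 = 1.088 m.

1.088


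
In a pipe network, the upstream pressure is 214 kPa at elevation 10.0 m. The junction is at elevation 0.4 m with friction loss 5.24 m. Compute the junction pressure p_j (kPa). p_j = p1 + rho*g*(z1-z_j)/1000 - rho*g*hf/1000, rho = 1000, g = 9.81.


Junction pressure: p_j = p1 + rho*g*(z1 - z_j)/1000 - rho*g*hf/1000.
Elevation term = 1000*9.81*(10.0 - 0.4)/1000 = 94.176 kPa.
Friction term = 1000*9.81*5.24/1000 = 51.404 kPa.
p_j = 214 + 94.176 - 51.404 = 256.77 kPa.

256.77


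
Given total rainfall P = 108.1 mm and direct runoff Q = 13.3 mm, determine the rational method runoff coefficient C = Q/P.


The runoff coefficient C = runoff depth / rainfall depth.
C = 13.3 / 108.1
  = 0.123.

0.123


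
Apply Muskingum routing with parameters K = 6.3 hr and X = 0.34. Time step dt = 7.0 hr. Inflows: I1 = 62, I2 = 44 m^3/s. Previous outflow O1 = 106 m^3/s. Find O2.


Muskingum coefficients:
denom = 2*K*(1-X) + dt = 2*6.3*(1-0.34) + 7.0 = 15.316.
C0 = (dt - 2*K*X)/denom = (7.0 - 2*6.3*0.34)/15.316 = 0.1773.
C1 = (dt + 2*K*X)/denom = (7.0 + 2*6.3*0.34)/15.316 = 0.7367.
C2 = (2*K*(1-X) - dt)/denom = 0.0859.
O2 = C0*I2 + C1*I1 + C2*O1
   = 0.1773*44 + 0.7367*62 + 0.0859*106
   = 62.59 m^3/s.

62.59


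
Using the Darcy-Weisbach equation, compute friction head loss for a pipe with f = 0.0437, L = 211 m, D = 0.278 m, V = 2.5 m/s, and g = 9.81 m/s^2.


Darcy-Weisbach equation: h_f = f * (L/D) * V^2/(2g).
f * L/D = 0.0437 * 211/0.278 = 33.168.
V^2/(2g) = 2.5^2 / (2*9.81) = 6.25 / 19.62 = 0.3186 m.
h_f = 33.168 * 0.3186 = 10.566 m.

10.566


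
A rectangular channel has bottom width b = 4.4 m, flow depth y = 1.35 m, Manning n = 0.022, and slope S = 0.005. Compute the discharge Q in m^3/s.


For a rectangular channel, the cross-sectional area A = b * y = 4.4 * 1.35 = 5.94 m^2.
The wetted perimeter P = b + 2y = 4.4 + 2*1.35 = 7.1 m.
Hydraulic radius R = A/P = 5.94/7.1 = 0.8366 m.
Velocity V = (1/n)*R^(2/3)*S^(1/2) = (1/0.022)*0.8366^(2/3)*0.005^(1/2) = 2.8537 m/s.
Discharge Q = A * V = 5.94 * 2.8537 = 16.951 m^3/s.

16.951


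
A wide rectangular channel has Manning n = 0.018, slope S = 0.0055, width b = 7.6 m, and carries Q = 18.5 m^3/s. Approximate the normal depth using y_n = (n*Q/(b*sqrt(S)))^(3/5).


We use the wide-channel approximation y_n = (n*Q/(b*sqrt(S)))^(3/5).
sqrt(S) = sqrt(0.0055) = 0.074162.
Numerator: n*Q = 0.018 * 18.5 = 0.333.
Denominator: b*sqrt(S) = 7.6 * 0.074162 = 0.563631.
arg = 0.5908.
y_n = 0.5908^(3/5) = 0.7292 m.

0.7292


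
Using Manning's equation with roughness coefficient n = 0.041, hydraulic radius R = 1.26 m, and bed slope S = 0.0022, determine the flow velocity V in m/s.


Manning's equation gives V = (1/n) * R^(2/3) * S^(1/2).
First, compute R^(2/3) = 1.26^(2/3) = 1.1666.
Next, S^(1/2) = 0.0022^(1/2) = 0.046904.
Then 1/n = 1/0.041 = 24.39.
V = 24.39 * 1.1666 * 0.046904 = 1.3346 m/s.

1.3346


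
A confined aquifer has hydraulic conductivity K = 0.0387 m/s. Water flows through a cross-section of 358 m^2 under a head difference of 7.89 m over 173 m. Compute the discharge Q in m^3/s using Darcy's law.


Darcy's law: Q = K * A * i, where i = dh/L.
Hydraulic gradient i = 7.89 / 173 = 0.045607.
Q = 0.0387 * 358 * 0.045607
  = 0.6319 m^3/s.

0.6319


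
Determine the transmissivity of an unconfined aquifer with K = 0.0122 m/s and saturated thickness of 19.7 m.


Transmissivity is defined as T = K * h.
T = 0.0122 * 19.7
  = 0.2403 m^2/s.

0.2403


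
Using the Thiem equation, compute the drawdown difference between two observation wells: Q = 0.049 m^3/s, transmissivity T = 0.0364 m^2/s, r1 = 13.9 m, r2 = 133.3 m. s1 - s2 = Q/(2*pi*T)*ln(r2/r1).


Thiem equation: s1 - s2 = Q/(2*pi*T) * ln(r2/r1).
ln(r2/r1) = ln(133.3/13.9) = 2.2607.
Q/(2*pi*T) = 0.049 / (2*pi*0.0364) = 0.049 / 0.2287 = 0.2142.
s1 - s2 = 0.2142 * 2.2607 = 0.4844 m.

0.4844


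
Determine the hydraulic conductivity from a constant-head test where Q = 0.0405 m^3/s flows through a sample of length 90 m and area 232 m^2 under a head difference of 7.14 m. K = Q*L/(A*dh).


From K = Q*L / (A*dh):
Numerator: Q*L = 0.0405 * 90 = 3.645.
Denominator: A*dh = 232 * 7.14 = 1656.48.
K = 3.645 / 1656.48 = 0.0022 m/s.

0.0022


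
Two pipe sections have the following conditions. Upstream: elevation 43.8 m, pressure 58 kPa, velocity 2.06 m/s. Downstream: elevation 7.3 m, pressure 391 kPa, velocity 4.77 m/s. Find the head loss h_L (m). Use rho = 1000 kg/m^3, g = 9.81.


Total head at each section: H = z + p/(rho*g) + V^2/(2g).
H1 = 43.8 + 58*1000/(1000*9.81) + 2.06^2/(2*9.81)
   = 43.8 + 5.912 + 0.2163
   = 49.929 m.
H2 = 7.3 + 391*1000/(1000*9.81) + 4.77^2/(2*9.81)
   = 7.3 + 39.857 + 1.1597
   = 48.317 m.
h_L = H1 - H2 = 49.929 - 48.317 = 1.612 m.

1.612


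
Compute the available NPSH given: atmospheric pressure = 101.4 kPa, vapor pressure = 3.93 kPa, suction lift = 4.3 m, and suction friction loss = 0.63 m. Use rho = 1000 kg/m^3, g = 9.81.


NPSHa = p_atm/(rho*g) - z_s - hf_s - p_vap/(rho*g).
p_atm/(rho*g) = 101.4*1000 / (1000*9.81) = 10.336 m.
p_vap/(rho*g) = 3.93*1000 / (1000*9.81) = 0.401 m.
NPSHa = 10.336 - 4.3 - 0.63 - 0.401
      = 5.01 m.

5.01


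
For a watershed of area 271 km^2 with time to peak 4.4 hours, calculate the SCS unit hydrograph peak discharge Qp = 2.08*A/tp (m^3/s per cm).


SCS formula: Qp = 2.08 * A / tp.
Qp = 2.08 * 271 / 4.4
   = 563.68 / 4.4
   = 128.11 m^3/s per cm.

128.11


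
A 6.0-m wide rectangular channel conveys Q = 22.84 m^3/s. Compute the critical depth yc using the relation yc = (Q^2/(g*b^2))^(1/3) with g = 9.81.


Using yc = (Q^2 / (g * b^2))^(1/3):
Q^2 = 22.84^2 = 521.67.
g * b^2 = 9.81 * 6.0^2 = 9.81 * 36.0 = 353.16.
Q^2 / (g*b^2) = 521.67 / 353.16 = 1.4771.
yc = 1.4771^(1/3) = 1.1389 m.

1.1389


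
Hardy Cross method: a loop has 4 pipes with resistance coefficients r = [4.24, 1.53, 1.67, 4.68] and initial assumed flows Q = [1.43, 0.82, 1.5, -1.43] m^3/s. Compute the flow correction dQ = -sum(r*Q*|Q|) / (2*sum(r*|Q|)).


Numerator terms (r*Q*|Q|): 4.24*1.43*|1.43| = 8.6704; 1.53*0.82*|0.82| = 1.0288; 1.67*1.5*|1.5| = 3.7575; 4.68*-1.43*|-1.43| = -9.5701.
Sum of numerator = 3.8865.
Denominator terms (r*|Q|): 4.24*|1.43| = 6.0632; 1.53*|0.82| = 1.2546; 1.67*|1.5| = 2.505; 4.68*|-1.43| = 6.6924.
2 * sum of denominator = 2 * 16.5152 = 33.0304.
dQ = -3.8865 / 33.0304 = -0.1177 m^3/s.

-0.1177


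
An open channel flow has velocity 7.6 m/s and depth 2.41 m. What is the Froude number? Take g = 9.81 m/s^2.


The Froude number is defined as Fr = V / sqrt(g*y).
g*y = 9.81 * 2.41 = 23.6421.
sqrt(g*y) = sqrt(23.6421) = 4.8623.
Fr = 7.6 / 4.8623 = 1.563.

1.563


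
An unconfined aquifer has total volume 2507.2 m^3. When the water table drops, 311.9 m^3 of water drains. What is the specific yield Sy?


Specific yield Sy = Volume drained / Total volume.
Sy = 311.9 / 2507.2
   = 0.1244.

0.1244


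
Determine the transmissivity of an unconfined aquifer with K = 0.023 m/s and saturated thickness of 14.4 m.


Transmissivity is defined as T = K * h.
T = 0.023 * 14.4
  = 0.3312 m^2/s.

0.3312


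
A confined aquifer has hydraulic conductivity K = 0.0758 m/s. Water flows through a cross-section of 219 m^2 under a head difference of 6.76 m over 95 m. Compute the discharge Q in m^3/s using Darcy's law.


Darcy's law: Q = K * A * i, where i = dh/L.
Hydraulic gradient i = 6.76 / 95 = 0.071158.
Q = 0.0758 * 219 * 0.071158
  = 1.1812 m^3/s.

1.1812


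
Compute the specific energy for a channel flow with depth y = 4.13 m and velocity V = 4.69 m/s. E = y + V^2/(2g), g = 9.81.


Specific energy E = y + V^2/(2g).
Velocity head = V^2/(2g) = 4.69^2 / (2*9.81) = 21.9961 / 19.62 = 1.1211 m.
E = 4.13 + 1.1211 = 5.2511 m.

5.2511


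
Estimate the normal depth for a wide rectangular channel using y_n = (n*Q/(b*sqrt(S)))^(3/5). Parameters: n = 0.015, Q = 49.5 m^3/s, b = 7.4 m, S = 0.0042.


We use the wide-channel approximation y_n = (n*Q/(b*sqrt(S)))^(3/5).
sqrt(S) = sqrt(0.0042) = 0.064807.
Numerator: n*Q = 0.015 * 49.5 = 0.7425.
Denominator: b*sqrt(S) = 7.4 * 0.064807 = 0.479572.
arg = 1.5482.
y_n = 1.5482^(3/5) = 1.2999 m.

1.2999


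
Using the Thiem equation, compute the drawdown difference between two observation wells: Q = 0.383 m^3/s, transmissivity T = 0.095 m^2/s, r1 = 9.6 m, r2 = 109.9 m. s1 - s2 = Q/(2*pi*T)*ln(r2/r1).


Thiem equation: s1 - s2 = Q/(2*pi*T) * ln(r2/r1).
ln(r2/r1) = ln(109.9/9.6) = 2.4378.
Q/(2*pi*T) = 0.383 / (2*pi*0.095) = 0.383 / 0.5969 = 0.6416.
s1 - s2 = 0.6416 * 2.4378 = 1.5642 m.

1.5642


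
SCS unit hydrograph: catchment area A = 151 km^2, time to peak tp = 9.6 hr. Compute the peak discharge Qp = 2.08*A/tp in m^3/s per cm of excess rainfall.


SCS formula: Qp = 2.08 * A / tp.
Qp = 2.08 * 151 / 9.6
   = 314.08 / 9.6
   = 32.72 m^3/s per cm.

32.72


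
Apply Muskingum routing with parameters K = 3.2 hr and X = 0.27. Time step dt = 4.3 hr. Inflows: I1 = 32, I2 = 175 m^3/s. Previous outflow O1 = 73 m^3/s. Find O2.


Muskingum coefficients:
denom = 2*K*(1-X) + dt = 2*3.2*(1-0.27) + 4.3 = 8.972.
C0 = (dt - 2*K*X)/denom = (4.3 - 2*3.2*0.27)/8.972 = 0.2867.
C1 = (dt + 2*K*X)/denom = (4.3 + 2*3.2*0.27)/8.972 = 0.6719.
C2 = (2*K*(1-X) - dt)/denom = 0.0415.
O2 = C0*I2 + C1*I1 + C2*O1
   = 0.2867*175 + 0.6719*32 + 0.0415*73
   = 74.69 m^3/s.

74.69


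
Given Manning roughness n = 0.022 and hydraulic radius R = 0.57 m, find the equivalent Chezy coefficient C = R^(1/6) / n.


The Chezy coefficient relates to Manning's n through C = R^(1/6) / n.
R^(1/6) = 0.57^(1/6) = 0.910568.
C = 0.910568 / 0.022 = 41.39 m^(1/2)/s.

41.39


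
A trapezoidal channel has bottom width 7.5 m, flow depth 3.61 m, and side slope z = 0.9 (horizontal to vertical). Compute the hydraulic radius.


For a trapezoidal section with side slope z:
A = (b + z*y)*y = (7.5 + 0.9*3.61)*3.61 = 38.804 m^2.
P = b + 2*y*sqrt(1 + z^2) = 7.5 + 2*3.61*sqrt(1 + 0.9^2) = 17.214 m.
R = A/P = 38.804 / 17.214 = 2.2543 m.

2.2543


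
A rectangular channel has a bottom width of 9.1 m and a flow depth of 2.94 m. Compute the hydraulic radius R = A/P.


For a rectangular section:
Flow area A = b * y = 9.1 * 2.94 = 26.75 m^2.
Wetted perimeter P = b + 2y = 9.1 + 2*2.94 = 14.98 m.
Hydraulic radius R = A/P = 26.75 / 14.98 = 1.786 m.

1.786


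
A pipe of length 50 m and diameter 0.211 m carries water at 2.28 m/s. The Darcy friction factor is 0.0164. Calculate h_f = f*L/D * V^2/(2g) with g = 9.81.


Darcy-Weisbach equation: h_f = f * (L/D) * V^2/(2g).
f * L/D = 0.0164 * 50/0.211 = 3.8863.
V^2/(2g) = 2.28^2 / (2*9.81) = 5.1984 / 19.62 = 0.265 m.
h_f = 3.8863 * 0.265 = 1.03 m.

1.03


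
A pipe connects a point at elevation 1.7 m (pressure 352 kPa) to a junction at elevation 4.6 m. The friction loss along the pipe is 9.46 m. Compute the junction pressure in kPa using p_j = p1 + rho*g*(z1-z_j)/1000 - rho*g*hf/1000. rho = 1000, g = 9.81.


Junction pressure: p_j = p1 + rho*g*(z1 - z_j)/1000 - rho*g*hf/1000.
Elevation term = 1000*9.81*(1.7 - 4.6)/1000 = -28.449 kPa.
Friction term = 1000*9.81*9.46/1000 = 92.803 kPa.
p_j = 352 + -28.449 - 92.803 = 230.75 kPa.

230.75


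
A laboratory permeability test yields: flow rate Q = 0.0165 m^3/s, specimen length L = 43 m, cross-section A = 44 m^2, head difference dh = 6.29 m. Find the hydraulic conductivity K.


From K = Q*L / (A*dh):
Numerator: Q*L = 0.0165 * 43 = 0.7095.
Denominator: A*dh = 44 * 6.29 = 276.76.
K = 0.7095 / 276.76 = 0.002564 m/s.

0.002564


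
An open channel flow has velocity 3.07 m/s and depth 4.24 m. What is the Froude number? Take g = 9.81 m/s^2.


The Froude number is defined as Fr = V / sqrt(g*y).
g*y = 9.81 * 4.24 = 41.5944.
sqrt(g*y) = sqrt(41.5944) = 6.4494.
Fr = 3.07 / 6.4494 = 0.476.

0.476


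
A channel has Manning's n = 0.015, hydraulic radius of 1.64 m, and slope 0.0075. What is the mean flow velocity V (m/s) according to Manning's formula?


Manning's equation gives V = (1/n) * R^(2/3) * S^(1/2).
First, compute R^(2/3) = 1.64^(2/3) = 1.3907.
Next, S^(1/2) = 0.0075^(1/2) = 0.086603.
Then 1/n = 1/0.015 = 66.67.
V = 66.67 * 1.3907 * 0.086603 = 8.0291 m/s.

8.0291


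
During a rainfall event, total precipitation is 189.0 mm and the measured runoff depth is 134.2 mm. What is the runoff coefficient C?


The runoff coefficient C = runoff depth / rainfall depth.
C = 134.2 / 189.0
  = 0.7101.

0.7101


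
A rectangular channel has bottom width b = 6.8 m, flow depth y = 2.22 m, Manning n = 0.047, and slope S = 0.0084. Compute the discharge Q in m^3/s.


For a rectangular channel, the cross-sectional area A = b * y = 6.8 * 2.22 = 15.1 m^2.
The wetted perimeter P = b + 2y = 6.8 + 2*2.22 = 11.24 m.
Hydraulic radius R = A/P = 15.1/11.24 = 1.3431 m.
Velocity V = (1/n)*R^(2/3)*S^(1/2) = (1/0.047)*1.3431^(2/3)*0.0084^(1/2) = 2.3738 m/s.
Discharge Q = A * V = 15.1 * 2.3738 = 35.834 m^3/s.

35.834


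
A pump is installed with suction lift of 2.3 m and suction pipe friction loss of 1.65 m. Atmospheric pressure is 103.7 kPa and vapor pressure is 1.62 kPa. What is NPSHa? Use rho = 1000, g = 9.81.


NPSHa = p_atm/(rho*g) - z_s - hf_s - p_vap/(rho*g).
p_atm/(rho*g) = 103.7*1000 / (1000*9.81) = 10.571 m.
p_vap/(rho*g) = 1.62*1000 / (1000*9.81) = 0.165 m.
NPSHa = 10.571 - 2.3 - 1.65 - 0.165
      = 6.46 m.

6.46


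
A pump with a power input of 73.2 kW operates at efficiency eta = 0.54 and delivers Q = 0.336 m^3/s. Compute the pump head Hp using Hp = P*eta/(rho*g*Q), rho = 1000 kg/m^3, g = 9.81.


Pump head formula: Hp = P * eta / (rho * g * Q).
Numerator: P * eta = 73.2 * 1000 * 0.54 = 39528.0 W.
Denominator: rho * g * Q = 1000 * 9.81 * 0.336 = 3296.16.
Hp = 39528.0 / 3296.16 = 11.99 m.

11.99


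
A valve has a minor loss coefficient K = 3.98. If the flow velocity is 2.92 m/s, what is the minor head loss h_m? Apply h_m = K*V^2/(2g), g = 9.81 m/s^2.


Minor loss formula: h_m = K * V^2/(2g).
V^2 = 2.92^2 = 8.5264.
V^2/(2g) = 8.5264 / 19.62 = 0.4346 m.
h_m = 3.98 * 0.4346 = 1.7296 m.

1.7296


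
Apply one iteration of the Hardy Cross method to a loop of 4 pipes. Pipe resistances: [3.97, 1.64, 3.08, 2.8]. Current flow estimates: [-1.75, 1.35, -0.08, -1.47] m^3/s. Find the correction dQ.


Numerator terms (r*Q*|Q|): 3.97*-1.75*|-1.75| = -12.1581; 1.64*1.35*|1.35| = 2.9889; 3.08*-0.08*|-0.08| = -0.0197; 2.8*-1.47*|-1.47| = -6.0505.
Sum of numerator = -15.2395.
Denominator terms (r*|Q|): 3.97*|-1.75| = 6.9475; 1.64*|1.35| = 2.214; 3.08*|-0.08| = 0.2464; 2.8*|-1.47| = 4.116.
2 * sum of denominator = 2 * 13.5239 = 27.0478.
dQ = --15.2395 / 27.0478 = 0.5634 m^3/s.

0.5634


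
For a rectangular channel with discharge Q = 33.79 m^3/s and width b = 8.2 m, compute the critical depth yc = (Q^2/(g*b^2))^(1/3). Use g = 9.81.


Using yc = (Q^2 / (g * b^2))^(1/3):
Q^2 = 33.79^2 = 1141.76.
g * b^2 = 9.81 * 8.2^2 = 9.81 * 67.24 = 659.62.
Q^2 / (g*b^2) = 1141.76 / 659.62 = 1.7309.
yc = 1.7309^(1/3) = 1.2007 m.

1.2007


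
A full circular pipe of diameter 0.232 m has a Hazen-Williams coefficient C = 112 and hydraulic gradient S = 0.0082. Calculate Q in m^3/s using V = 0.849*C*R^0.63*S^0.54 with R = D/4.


For a full circular pipe, R = D/4 = 0.232/4 = 0.058 m.
V = 0.849 * 112 * 0.058^0.63 * 0.0082^0.54
  = 0.849 * 112 * 0.166326 * 0.074724
  = 1.1818 m/s.
Pipe area A = pi*D^2/4 = pi*0.232^2/4 = 0.0423 m^2.
Q = A * V = 0.0423 * 1.1818 = 0.05 m^3/s.

0.05


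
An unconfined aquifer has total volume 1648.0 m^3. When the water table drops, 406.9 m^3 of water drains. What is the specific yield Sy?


Specific yield Sy = Volume drained / Total volume.
Sy = 406.9 / 1648.0
   = 0.2469.

0.2469


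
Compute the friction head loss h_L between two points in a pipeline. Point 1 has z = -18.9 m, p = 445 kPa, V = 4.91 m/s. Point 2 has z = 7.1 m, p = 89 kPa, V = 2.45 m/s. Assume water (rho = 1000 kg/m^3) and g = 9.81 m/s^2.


Total head at each section: H = z + p/(rho*g) + V^2/(2g).
H1 = -18.9 + 445*1000/(1000*9.81) + 4.91^2/(2*9.81)
   = -18.9 + 45.362 + 1.2288
   = 27.691 m.
H2 = 7.1 + 89*1000/(1000*9.81) + 2.45^2/(2*9.81)
   = 7.1 + 9.072 + 0.3059
   = 16.478 m.
h_L = H1 - H2 = 27.691 - 16.478 = 11.212 m.

11.212


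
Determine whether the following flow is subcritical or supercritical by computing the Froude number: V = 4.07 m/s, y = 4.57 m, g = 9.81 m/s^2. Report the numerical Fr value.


The Froude number is defined as Fr = V / sqrt(g*y).
g*y = 9.81 * 4.57 = 44.8317.
sqrt(g*y) = sqrt(44.8317) = 6.6956.
Fr = 4.07 / 6.6956 = 0.6079.
Since Fr < 1, the flow is subcritical.

0.6079


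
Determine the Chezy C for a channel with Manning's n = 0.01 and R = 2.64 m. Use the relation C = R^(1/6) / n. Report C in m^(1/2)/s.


The Chezy coefficient relates to Manning's n through C = R^(1/6) / n.
R^(1/6) = 2.64^(1/6) = 1.175621.
C = 1.175621 / 0.01 = 117.56 m^(1/2)/s.

117.56


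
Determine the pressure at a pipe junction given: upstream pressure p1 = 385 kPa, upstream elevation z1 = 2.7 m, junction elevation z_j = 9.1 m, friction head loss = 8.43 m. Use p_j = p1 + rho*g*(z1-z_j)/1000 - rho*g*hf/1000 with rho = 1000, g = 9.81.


Junction pressure: p_j = p1 + rho*g*(z1 - z_j)/1000 - rho*g*hf/1000.
Elevation term = 1000*9.81*(2.7 - 9.1)/1000 = -62.784 kPa.
Friction term = 1000*9.81*8.43/1000 = 82.698 kPa.
p_j = 385 + -62.784 - 82.698 = 239.52 kPa.

239.52


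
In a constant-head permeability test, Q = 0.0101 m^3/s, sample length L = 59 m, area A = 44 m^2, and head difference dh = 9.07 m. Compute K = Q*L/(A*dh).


From K = Q*L / (A*dh):
Numerator: Q*L = 0.0101 * 59 = 0.5959.
Denominator: A*dh = 44 * 9.07 = 399.08.
K = 0.5959 / 399.08 = 0.001493 m/s.

0.001493


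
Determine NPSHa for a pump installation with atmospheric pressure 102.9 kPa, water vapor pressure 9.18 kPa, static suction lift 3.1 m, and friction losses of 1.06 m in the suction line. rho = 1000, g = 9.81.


NPSHa = p_atm/(rho*g) - z_s - hf_s - p_vap/(rho*g).
p_atm/(rho*g) = 102.9*1000 / (1000*9.81) = 10.489 m.
p_vap/(rho*g) = 9.18*1000 / (1000*9.81) = 0.936 m.
NPSHa = 10.489 - 3.1 - 1.06 - 0.936
      = 5.39 m.

5.39


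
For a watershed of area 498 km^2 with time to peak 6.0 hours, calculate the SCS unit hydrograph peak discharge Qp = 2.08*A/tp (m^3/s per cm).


SCS formula: Qp = 2.08 * A / tp.
Qp = 2.08 * 498 / 6.0
   = 1035.84 / 6.0
   = 172.64 m^3/s per cm.

172.64


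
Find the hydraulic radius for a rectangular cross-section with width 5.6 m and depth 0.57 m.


For a rectangular section:
Flow area A = b * y = 5.6 * 0.57 = 3.19 m^2.
Wetted perimeter P = b + 2y = 5.6 + 2*0.57 = 6.74 m.
Hydraulic radius R = A/P = 3.19 / 6.74 = 0.4736 m.

0.4736


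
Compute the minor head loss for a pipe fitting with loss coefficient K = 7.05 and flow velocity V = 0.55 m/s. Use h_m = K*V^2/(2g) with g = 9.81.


Minor loss formula: h_m = K * V^2/(2g).
V^2 = 0.55^2 = 0.3025.
V^2/(2g) = 0.3025 / 19.62 = 0.0154 m.
h_m = 7.05 * 0.0154 = 0.1087 m.

0.1087


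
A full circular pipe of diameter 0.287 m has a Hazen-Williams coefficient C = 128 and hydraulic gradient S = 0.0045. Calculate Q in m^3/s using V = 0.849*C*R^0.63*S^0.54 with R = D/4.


For a full circular pipe, R = D/4 = 0.287/4 = 0.0717 m.
V = 0.849 * 128 * 0.0717^0.63 * 0.0045^0.54
  = 0.849 * 128 * 0.190181 * 0.054042
  = 1.1169 m/s.
Pipe area A = pi*D^2/4 = pi*0.287^2/4 = 0.0647 m^2.
Q = A * V = 0.0647 * 1.1169 = 0.0723 m^3/s.

0.0723
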